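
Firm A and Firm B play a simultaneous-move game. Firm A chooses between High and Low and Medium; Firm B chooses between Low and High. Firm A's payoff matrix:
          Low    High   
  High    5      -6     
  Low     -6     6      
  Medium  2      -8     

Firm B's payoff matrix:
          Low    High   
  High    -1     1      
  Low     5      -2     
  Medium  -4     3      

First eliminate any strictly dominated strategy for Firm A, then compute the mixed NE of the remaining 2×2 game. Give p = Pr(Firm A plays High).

p = 7/9

Firm A's strategy Medium is strictly dominated by High: 5 > 2 and -6 > -8. Eliminate Medium.
Firm B's indifference between Low and High determines Firm A's mixing probability p:
  Firm B's payoff to Low: p·(-1) + (1−p)·5 = -6p + 5
  Firm B's payoff to High: p·1 + (1−p)·(-2) = 3p - 2
  -6p + 5 = 3p - 2  ⇒  -9p = -7  ⇒  p = 7/9.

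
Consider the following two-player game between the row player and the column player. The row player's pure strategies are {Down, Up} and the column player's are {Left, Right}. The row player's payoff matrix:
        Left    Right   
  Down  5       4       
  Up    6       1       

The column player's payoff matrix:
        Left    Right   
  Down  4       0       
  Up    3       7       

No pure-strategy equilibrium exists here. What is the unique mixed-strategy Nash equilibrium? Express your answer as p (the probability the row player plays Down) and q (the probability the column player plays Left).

p = 1/2, q = 3/4

The row player's mix must leave the column player indifferent between Left and Right.
  the column player's payoff to Left: p·4 + (1−p)·3 = p + 3
  the column player's payoff to Right: p·0 + (1−p)·7 = -7p + 7
  p + 3 = -7p + 7  ⇒  8p = 4  ⇒  p = 1/2.
The column player's mix must leave the row player indifferent between Down and Up.
  the row player's payoff to Down: q·5 + (1−q)·4 = q + 4
  the row player's payoff to Up: q·6 + (1−q)·1 = 5q + 1
  q + 4 = 5q + 1  ⇒  -4q = -3  ⇒  q = 3/4.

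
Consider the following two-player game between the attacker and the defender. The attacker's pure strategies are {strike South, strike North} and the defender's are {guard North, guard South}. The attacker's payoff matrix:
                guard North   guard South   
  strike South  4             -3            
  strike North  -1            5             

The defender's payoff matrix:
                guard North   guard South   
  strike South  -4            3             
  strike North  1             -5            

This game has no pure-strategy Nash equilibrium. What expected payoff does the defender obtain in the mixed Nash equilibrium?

-17/13

In a mixed equilibrium the defender is indifferent between guard North and guard South; this condition fixes p.
  the defender's payoff from guard North: p·(-4) + (1−p)·1 = -5p + 1
  the defender's payoff from guard South: p·3 + (1−p)·(-5) = 8p - 5
  -5p + 1 = 8p - 5  ⇒  -13p = -6  ⇒  p = 6/13.
At equilibrium the defender is indifferent across columns, so the defender's payoff equals the payoff from guard North: (6/13)·(-4) + (7/13)·1 = -17/13.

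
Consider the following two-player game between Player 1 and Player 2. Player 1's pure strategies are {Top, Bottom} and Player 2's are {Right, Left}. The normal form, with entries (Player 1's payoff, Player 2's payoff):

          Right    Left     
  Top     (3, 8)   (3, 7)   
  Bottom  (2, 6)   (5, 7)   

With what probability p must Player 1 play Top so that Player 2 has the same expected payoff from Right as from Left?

Set Player 2's expected payoff from Right equal to that from Left:
  Player 2's payoff from Right: p·8 + (1−p)·6 = 2p + 6
  Player 2's payoff from Left: p·7 + (1−p)·7 = 7
  2p + 6 = 7  ⇒  2p = 1  ⇒  p = 1/2.

p = 1/2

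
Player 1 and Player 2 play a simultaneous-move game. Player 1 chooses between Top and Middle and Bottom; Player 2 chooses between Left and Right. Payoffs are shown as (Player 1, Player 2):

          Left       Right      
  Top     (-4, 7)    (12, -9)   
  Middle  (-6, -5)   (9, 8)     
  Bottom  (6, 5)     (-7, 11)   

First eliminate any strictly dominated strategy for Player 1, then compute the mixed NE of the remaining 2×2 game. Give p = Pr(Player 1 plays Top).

Player 1's strategy Middle is strictly dominated by Top: -4 > -6 and 12 > 9. Eliminate Middle.
Player 1's mix must leave Player 2 indifferent between Left and Right.
  Player 2's payoff to Left: p·7 + (1−p)·5 = 2p + 5
  Player 2's payoff to Right: p·(-9) + (1−p)·11 = -20p + 11
  2p + 5 = -20p + 11  ⇒  22p = 6  ⇒  p = 3/11.

p = 3/11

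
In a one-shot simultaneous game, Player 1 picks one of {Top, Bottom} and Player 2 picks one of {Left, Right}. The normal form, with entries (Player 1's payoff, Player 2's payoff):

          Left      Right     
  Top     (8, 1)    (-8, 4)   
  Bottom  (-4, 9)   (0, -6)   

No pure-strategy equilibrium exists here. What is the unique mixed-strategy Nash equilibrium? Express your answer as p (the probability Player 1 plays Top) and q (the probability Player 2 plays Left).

In a mixed equilibrium Player 2 is indifferent between Left and Right; this condition fixes p.
  Player 2's payoff from Left: p·1 + (1−p)·9 = -8p + 9
  Player 2's payoff from Right: p·4 + (1−p)·(-6) = 10p - 6
  -8p + 9 = 10p - 6  ⇒  -18p = -15  ⇒  p = 5/6.
In a mixed equilibrium Player 1 is indifferent between Top and Bottom; this condition fixes q.
  Player 1's expected payoff from Top: q·8 + (1−q)·(-8) = 16q - 8
  Player 1's expected payoff from Bottom: q·(-4) + (1−q)·0 = -4q
  16q - 8 = -4q  ⇒  20q = 8  ⇒  q = 2/5.

p = 5/6, q = 2/5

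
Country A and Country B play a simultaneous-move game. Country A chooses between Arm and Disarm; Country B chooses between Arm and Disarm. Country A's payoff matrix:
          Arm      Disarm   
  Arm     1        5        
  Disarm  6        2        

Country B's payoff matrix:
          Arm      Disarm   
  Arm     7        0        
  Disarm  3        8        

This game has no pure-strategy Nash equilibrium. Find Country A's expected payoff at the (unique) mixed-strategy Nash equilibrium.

Set Country A's expected payoff from Arm equal to that from Disarm:
  Country A's expected payoff from Arm: q·1 + (1−q)·5 = -4q + 5
  Country A's expected payoff from Disarm: q·6 + (1−q)·2 = 4q + 2
  -4q + 5 = 4q + 2  ⇒  -8q = -3  ⇒  q = 3/8.
At equilibrium Country A is indifferent across rows, so Country A's payoff equals the payoff from Arm: (3/8)·1 + (5/8)·5 = 7/2.

7/2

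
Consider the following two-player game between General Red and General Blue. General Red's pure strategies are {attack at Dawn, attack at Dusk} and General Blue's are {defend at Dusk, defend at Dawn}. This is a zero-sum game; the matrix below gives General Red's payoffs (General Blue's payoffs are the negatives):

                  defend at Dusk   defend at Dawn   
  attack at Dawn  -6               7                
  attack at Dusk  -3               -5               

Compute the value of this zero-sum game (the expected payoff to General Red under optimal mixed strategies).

v = -17/5

In a mixed equilibrium General Red is indifferent between attack at Dawn and attack at Dusk; this condition fixes q.
  General Red's payoff to attack at Dawn: q·(-6) + (1−q)·7 = -13q + 7
  General Red's payoff to attack at Dusk: q·(-3) + (1−q)·(-5) = 2q - 5
  -13q + 7 = 2q - 5  ⇒  -15q = -12  ⇒  q = 4/5.
The value is General Red's expected payoff against this mix (using attack at Dawn): (4/5)·(-6) + (1/5)·7 = -17/5.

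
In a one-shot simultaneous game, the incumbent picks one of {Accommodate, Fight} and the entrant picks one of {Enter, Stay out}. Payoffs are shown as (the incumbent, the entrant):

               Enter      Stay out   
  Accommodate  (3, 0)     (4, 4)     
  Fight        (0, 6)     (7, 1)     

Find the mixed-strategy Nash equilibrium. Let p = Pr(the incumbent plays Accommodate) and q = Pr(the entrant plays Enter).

p = 5/9, q = 1/2

The entrant's indifference between Enter and Stay out determines the incumbent's mixing probability p:
  the entrant's payoff from Enter: p·0 + (1−p)·6 = -6p + 6
  the entrant's payoff from Stay out: p·4 + (1−p)·1 = 3p + 1
  -6p + 6 = 3p + 1  ⇒  -9p = -5  ⇒  p = 5/9.
In a mixed equilibrium the incumbent is indifferent between Accommodate and Fight; this condition fixes q.
  the incumbent's payoff from Accommodate: q·3 + (1−q)·4 = -q + 4
  the incumbent's payoff from Fight: q·0 + (1−q)·7 = -7q + 7
  -q + 4 = -7q + 7  ⇒  6q = 3  ⇒  q = 1/2.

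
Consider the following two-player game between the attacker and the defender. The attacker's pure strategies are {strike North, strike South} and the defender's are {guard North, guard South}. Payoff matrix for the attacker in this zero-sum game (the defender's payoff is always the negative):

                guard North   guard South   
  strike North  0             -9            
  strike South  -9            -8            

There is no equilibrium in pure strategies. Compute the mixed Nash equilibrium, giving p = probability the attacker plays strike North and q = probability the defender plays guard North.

For the defender to be willing to mix, the defender must be indifferent between guard North and guard South, which pins down the attacker's mix.
  the defender's payoff from guard North: p·0 + (1−p)·9 = -9p + 9
  the defender's payoff from guard South: p·9 + (1−p)·8 = p + 8
  -9p + 9 = p + 8  ⇒  -10p = -1  ⇒  p = 1/10.
For the attacker to be willing to mix, the attacker must be indifferent between strike North and strike South, which pins down the defender's mix.
  the attacker's payoff from strike North: q·0 + (1−q)·(-9) = 9q - 9
  the attacker's payoff from strike South: q·(-9) + (1−q)·(-8) = -q - 8
  9q - 9 = -q - 8  ⇒  10q = 1  ⇒  q = 1/10.

p = 1/10, q = 1/10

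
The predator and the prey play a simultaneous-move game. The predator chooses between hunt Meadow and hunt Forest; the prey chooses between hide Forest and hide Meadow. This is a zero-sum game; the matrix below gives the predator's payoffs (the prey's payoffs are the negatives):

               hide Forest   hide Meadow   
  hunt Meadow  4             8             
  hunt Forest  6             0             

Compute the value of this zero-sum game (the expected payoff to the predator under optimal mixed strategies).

v = 24/5

Set the predator's expected payoff from hunt Meadow equal to that from hunt Forest:
  the predator's payoff to hunt Meadow: q·4 + (1−q)·8 = -4q + 8
  the predator's payoff to hunt Forest: q·6 + (1−q)·0 = 6q
  -4q + 8 = 6q  ⇒  -10q = -8  ⇒  q = 4/5.
The value is the predator's expected payoff against this mix (using hunt Meadow): (4/5)·4 + (1/5)·8 = 24/5.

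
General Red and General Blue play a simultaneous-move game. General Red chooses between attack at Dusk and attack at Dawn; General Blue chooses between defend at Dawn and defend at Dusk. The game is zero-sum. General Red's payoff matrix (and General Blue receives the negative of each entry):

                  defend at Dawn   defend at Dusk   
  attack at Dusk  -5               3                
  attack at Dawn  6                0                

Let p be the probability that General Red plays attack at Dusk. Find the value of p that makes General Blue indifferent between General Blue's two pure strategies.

p = 3/7

For General Blue to be willing to mix, General Blue must be indifferent between defend at Dawn and defend at Dusk, which pins down General Red's mix.
  General Blue's expected payoff from defend at Dawn: p·5 + (1−p)·(-6) = 11p - 6
  General Blue's expected payoff from defend at Dusk: p·(-3) + (1−p)·0 = -3p
  11p - 6 = -3p  ⇒  14p = 6  ⇒  p = 3/7.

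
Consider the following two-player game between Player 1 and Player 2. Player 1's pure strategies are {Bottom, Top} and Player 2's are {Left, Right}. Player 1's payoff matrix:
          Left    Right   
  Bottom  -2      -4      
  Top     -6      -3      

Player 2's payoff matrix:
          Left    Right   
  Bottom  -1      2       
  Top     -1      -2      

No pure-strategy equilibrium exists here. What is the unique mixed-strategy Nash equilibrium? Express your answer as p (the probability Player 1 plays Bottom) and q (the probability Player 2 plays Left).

For Player 2 to be willing to mix, Player 2 must be indifferent between Left and Right, which pins down Player 1's mix.
  Player 2's payoff from Left: p·(-1) + (1−p)·(-1) = -1
  Player 2's payoff from Right: p·2 + (1−p)·(-2) = 4p - 2
  -1 = 4p - 2  ⇒  -4p = -1  ⇒  p = 1/4.
Player 1's indifference between Bottom and Top determines Player 2's mixing probability q:
  Player 1's payoff to Bottom: q·(-2) + (1−q)·(-4) = 2q - 4
  Player 1's payoff to Top: q·(-6) + (1−q)·(-3) = -3q - 3
  2q - 4 = -3q - 3  ⇒  5q = 1  ⇒  q = 1/5.

p = 1/4, q = 1/5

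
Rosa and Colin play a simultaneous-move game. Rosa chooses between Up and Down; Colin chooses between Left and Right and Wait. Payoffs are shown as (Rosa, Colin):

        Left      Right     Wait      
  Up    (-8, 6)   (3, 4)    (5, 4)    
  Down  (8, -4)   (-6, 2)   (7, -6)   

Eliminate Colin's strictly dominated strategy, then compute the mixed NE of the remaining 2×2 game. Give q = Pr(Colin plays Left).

q = 9/25

Colin's strategy Wait is strictly dominated by Left: 6 > 4 and -4 > -6. Eliminate Wait.
Set Rosa's expected payoff from Up equal to that from Down:
  Rosa's payoff from Up: q·(-8) + (1−q)·3 = -11q + 3
  Rosa's payoff from Down: q·8 + (1−q)·(-6) = 14q - 6
  -11q + 3 = 14q - 6  ⇒  -25q = -9  ⇒  q = 9/25.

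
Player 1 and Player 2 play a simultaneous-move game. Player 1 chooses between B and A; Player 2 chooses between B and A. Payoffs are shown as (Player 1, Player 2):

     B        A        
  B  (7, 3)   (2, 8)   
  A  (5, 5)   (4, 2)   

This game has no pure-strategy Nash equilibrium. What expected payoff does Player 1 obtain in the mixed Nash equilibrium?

9/2

Player 2's mix must leave Player 1 indifferent between B and A.
  Player 1's expected payoff from B: q·7 + (1−q)·2 = 5q + 2
  Player 1's expected payoff from A: q·5 + (1−q)·4 = q + 4
  5q + 2 = q + 4  ⇒  4q = 2  ⇒  q = 1/2.
At equilibrium Player 1 is indifferent across rows, so Player 1's payoff equals the payoff from B: (1/2)·7 + (1/2)·2 = 9/2.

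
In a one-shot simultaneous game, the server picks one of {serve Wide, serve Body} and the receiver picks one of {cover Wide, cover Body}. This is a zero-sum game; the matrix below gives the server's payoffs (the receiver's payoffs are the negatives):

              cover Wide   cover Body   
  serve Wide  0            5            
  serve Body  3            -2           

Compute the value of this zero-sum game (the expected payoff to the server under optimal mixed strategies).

v = 3/2

In a mixed equilibrium the server is indifferent between serve Wide and serve Body; this condition fixes q.
  the server's expected payoff from serve Wide: q·0 + (1−q)·5 = -5q + 5
  the server's expected payoff from serve Body: q·3 + (1−q)·(-2) = 5q - 2
  -5q + 5 = 5q - 2  ⇒  -10q = -7  ⇒  q = 7/10.
The value is the server's expected payoff against this mix (using serve Wide): (7/10)·0 + (3/10)·5 = 3/2.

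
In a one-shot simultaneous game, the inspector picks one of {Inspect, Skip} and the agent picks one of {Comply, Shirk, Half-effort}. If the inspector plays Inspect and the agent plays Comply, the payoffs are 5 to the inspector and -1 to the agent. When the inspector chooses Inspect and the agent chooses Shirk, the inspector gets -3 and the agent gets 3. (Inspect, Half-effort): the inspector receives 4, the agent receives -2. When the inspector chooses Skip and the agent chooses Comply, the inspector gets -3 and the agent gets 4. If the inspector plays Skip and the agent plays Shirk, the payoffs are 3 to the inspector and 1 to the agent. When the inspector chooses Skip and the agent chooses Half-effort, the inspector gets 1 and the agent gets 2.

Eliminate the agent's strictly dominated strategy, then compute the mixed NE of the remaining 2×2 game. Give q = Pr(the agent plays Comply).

The agent's strategy Half-effort is strictly dominated by Comply: -1 > -2 and 4 > 2. Eliminate Half-effort.
For the inspector to be willing to mix, the inspector must be indifferent between Inspect and Skip, which pins down the agent's mix.
  the inspector's expected payoff from Inspect: q·5 + (1−q)·(-3) = 8q - 3
  the inspector's expected payoff from Skip: q·(-3) + (1−q)·3 = -6q + 3
  8q - 3 = -6q + 3  ⇒  14q = 6  ⇒  q = 3/7.

q = 3/7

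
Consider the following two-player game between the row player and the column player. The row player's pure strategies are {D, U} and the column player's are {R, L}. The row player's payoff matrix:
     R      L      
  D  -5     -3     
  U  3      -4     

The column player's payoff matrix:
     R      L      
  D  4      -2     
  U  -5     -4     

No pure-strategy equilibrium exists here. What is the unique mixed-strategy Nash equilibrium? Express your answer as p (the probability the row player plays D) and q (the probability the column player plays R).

p = 1/7, q = 1/9

For the column player to be willing to mix, the column player must be indifferent between R and L, which pins down the row player's mix.
  the column player's payoff to R: p·4 + (1−p)·(-5) = 9p - 5
  the column player's payoff to L: p·(-2) + (1−p)·(-4) = 2p - 4
  9p - 5 = 2p - 4  ⇒  7p = 1  ⇒  p = 1/7.
The column player's mix must leave the row player indifferent between D and U.
  the row player's expected payoff from D: q·(-5) + (1−q)·(-3) = -2q - 3
  the row player's expected payoff from U: q·3 + (1−q)·(-4) = 7q - 4
  -2q - 3 = 7q - 4  ⇒  -9q = -1  ⇒  q = 1/9.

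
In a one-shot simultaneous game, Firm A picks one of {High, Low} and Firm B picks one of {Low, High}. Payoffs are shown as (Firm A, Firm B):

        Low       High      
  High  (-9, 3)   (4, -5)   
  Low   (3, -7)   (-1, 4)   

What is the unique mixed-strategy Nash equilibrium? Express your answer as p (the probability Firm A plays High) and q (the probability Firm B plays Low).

For Firm B to be willing to mix, Firm B must be indifferent between Low and High, which pins down Firm A's mix.
  Firm B's payoff from Low: p·3 + (1−p)·(-7) = 10p - 7
  Firm B's payoff from High: p·(-5) + (1−p)·4 = -9p + 4
  10p - 7 = -9p + 4  ⇒  19p = 11  ⇒  p = 11/19.
For Firm A to be willing to mix, Firm A must be indifferent between High and Low, which pins down Firm B's mix.
  Firm A's payoff from High: q·(-9) + (1−q)·4 = -13q + 4
  Firm A's payoff from Low: q·3 + (1−q)·(-1) = 4q - 1
  -13q + 4 = 4q - 1  ⇒  -17q = -5  ⇒  q = 5/17.

p = 11/19, q = 5/17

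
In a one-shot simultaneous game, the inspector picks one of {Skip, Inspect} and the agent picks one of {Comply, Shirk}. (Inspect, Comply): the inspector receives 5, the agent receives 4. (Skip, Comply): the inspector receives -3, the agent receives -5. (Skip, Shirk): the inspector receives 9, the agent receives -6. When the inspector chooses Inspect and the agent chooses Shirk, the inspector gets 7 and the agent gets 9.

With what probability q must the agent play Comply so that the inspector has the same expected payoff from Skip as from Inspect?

q = 1/5

For the inspector to be willing to mix, the inspector must be indifferent between Skip and Inspect, which pins down the agent's mix.
  the inspector's payoff to Skip: q·(-3) + (1−q)·9 = -12q + 9
  the inspector's payoff to Inspect: q·5 + (1−q)·7 = -2q + 7
  -12q + 9 = -2q + 7  ⇒  -10q = -2  ⇒  q = 1/5.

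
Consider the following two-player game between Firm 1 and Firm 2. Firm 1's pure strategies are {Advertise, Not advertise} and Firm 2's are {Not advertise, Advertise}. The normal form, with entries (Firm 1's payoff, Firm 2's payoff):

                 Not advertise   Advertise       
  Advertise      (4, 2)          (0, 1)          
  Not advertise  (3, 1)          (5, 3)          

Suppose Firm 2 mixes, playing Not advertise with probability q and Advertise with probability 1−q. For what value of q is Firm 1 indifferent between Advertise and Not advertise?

Set Firm 1's expected payoff from Advertise equal to that from Not advertise:
  Firm 1's expected payoff from Advertise: q·4 + (1−q)·0 = 4q
  Firm 1's expected payoff from Not advertise: q·3 + (1−q)·5 = -2q + 5
  4q = -2q + 5  ⇒  6q = 5  ⇒  q = 5/6.

q = 5/6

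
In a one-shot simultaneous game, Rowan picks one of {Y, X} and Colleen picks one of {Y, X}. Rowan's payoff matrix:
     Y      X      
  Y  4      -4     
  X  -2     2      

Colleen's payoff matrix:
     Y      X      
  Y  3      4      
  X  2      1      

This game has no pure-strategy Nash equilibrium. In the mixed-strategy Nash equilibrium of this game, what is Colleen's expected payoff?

Set Colleen's expected payoff from Y equal to that from X:
  Colleen's expected payoff from Y: p·3 + (1−p)·2 = p + 2
  Colleen's expected payoff from X: p·4 + (1−p)·1 = 3p + 1
  p + 2 = 3p + 1  ⇒  -2p = -1  ⇒  p = 1/2.
At equilibrium Colleen is indifferent across columns, so Colleen's payoff equals the payoff from Y: (1/2)·3 + (1/2)·2 = 5/2.

5/2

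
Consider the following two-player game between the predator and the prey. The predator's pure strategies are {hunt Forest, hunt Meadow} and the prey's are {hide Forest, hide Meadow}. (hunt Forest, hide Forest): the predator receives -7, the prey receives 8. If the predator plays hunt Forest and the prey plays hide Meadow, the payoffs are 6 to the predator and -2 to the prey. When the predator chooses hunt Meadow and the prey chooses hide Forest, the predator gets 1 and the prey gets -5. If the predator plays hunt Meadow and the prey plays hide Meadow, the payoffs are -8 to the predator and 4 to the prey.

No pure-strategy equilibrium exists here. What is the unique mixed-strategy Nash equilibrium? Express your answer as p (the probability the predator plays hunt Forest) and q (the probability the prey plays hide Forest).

p = 9/19, q = 7/11

For the prey to be willing to mix, the prey must be indifferent between hide Forest and hide Meadow, which pins down the predator's mix.
  the prey's expected payoff from hide Forest: p·8 + (1−p)·(-5) = 13p - 5
  the prey's expected payoff from hide Meadow: p·(-2) + (1−p)·4 = -6p + 4
  13p - 5 = -6p + 4  ⇒  19p = 9  ⇒  p = 9/19.
In a mixed equilibrium the predator is indifferent between hunt Forest and hunt Meadow; this condition fixes q.
  the predator's expected payoff from hunt Forest: q·(-7) + (1−q)·6 = -13q + 6
  the predator's expected payoff from hunt Meadow: q·1 + (1−q)·(-8) = 9q - 8
  -13q + 6 = 9q - 8  ⇒  -22q = -14  ⇒  q = 7/11.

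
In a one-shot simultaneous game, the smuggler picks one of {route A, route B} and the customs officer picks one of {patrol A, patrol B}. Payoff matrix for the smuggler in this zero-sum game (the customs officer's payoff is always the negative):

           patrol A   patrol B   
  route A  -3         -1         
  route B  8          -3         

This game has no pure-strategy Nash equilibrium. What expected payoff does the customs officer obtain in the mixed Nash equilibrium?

17/13

Set the customs officer's expected payoff from patrol A equal to that from patrol B:
  the customs officer's payoff from patrol A: p·3 + (1−p)·(-8) = 11p - 8
  the customs officer's payoff from patrol B: p·1 + (1−p)·3 = -2p + 3
  11p - 8 = -2p + 3  ⇒  13p = 11  ⇒  p = 11/13.
At equilibrium the customs officer is indifferent across columns, so the customs officer's payoff equals the payoff from patrol A: (11/13)·3 + (2/13)·(-8) = 17/13.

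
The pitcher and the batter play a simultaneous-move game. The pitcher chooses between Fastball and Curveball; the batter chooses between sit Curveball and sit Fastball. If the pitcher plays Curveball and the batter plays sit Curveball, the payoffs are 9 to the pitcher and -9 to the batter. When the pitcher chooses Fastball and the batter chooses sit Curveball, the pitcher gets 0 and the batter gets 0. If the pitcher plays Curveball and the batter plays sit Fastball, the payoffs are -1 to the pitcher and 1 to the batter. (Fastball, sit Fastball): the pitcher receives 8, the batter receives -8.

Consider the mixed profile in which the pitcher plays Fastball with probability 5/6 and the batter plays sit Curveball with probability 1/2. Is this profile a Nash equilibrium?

No

Given the pitcher's mix p = 5/6, the batter's payoff from sit Curveball is -3/2 but from sit Fastball is -13/2. The batter strictly prefers sit Curveball, so the batter would not mix.
So the proposed profile is not a Nash equilibrium.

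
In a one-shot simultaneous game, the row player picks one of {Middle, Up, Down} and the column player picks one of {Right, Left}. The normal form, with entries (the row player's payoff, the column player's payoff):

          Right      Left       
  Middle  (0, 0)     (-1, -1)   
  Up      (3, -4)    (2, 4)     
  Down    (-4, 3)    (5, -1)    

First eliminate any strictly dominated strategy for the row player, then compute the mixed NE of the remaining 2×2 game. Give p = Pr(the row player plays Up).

The row player's strategy Middle is strictly dominated by Up: 3 > 0 and 2 > -1. Eliminate Middle.
The row player's mix must leave the column player indifferent between Right and Left.
  the column player's payoff to Right: p·(-4) + (1−p)·3 = -7p + 3
  the column player's payoff to Left: p·4 + (1−p)·(-1) = 5p - 1
  -7p + 3 = 5p - 1  ⇒  -12p = -4  ⇒  p = 1/3.

p = 1/3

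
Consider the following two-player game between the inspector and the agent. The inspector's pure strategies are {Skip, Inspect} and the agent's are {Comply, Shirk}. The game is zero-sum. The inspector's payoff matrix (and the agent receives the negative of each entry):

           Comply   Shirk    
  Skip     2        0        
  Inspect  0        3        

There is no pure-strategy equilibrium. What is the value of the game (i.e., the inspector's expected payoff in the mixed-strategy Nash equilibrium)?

v = 6/5

The inspector's indifference between Skip and Inspect determines the agent's mixing probability q:
  the inspector's payoff to Skip: q·2 + (1−q)·0 = 2q
  the inspector's payoff to Inspect: q·0 + (1−q)·3 = -3q + 3
  2q = -3q + 3  ⇒  5q = 3  ⇒  q = 3/5.
The value is the inspector's expected payoff against this mix (using Skip): (3/5)·2 + (2/5)·0 = 6/5.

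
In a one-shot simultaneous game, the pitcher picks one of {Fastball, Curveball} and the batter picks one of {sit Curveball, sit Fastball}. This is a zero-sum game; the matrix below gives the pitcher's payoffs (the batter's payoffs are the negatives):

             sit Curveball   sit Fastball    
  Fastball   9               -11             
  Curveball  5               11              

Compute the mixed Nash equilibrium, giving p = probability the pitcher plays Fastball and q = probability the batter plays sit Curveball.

The batter's indifference between sit Curveball and sit Fastball determines the pitcher's mixing probability p:
  the batter's payoff to sit Curveball: p·(-9) + (1−p)·(-5) = -4p - 5
  the batter's payoff to sit Fastball: p·11 + (1−p)·(-11) = 22p - 11
  -4p - 5 = 22p - 11  ⇒  -26p = -6  ⇒  p = 3/13.
Set the pitcher's expected payoff from Fastball equal to that from Curveball:
  the pitcher's payoff to Fastball: q·9 + (1−q)·(-11) = 20q - 11
  the pitcher's payoff to Curveball: q·5 + (1−q)·11 = -6q + 11
  20q - 11 = -6q + 11  ⇒  26q = 22  ⇒  q = 11/13.

p = 3/13, q = 11/13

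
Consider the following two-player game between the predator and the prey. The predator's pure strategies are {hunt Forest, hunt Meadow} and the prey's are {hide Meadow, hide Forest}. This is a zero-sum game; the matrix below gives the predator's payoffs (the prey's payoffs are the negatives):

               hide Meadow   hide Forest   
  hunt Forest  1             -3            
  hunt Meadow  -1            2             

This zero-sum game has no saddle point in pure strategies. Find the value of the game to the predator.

For the predator to be willing to mix, the predator must be indifferent between hunt Forest and hunt Meadow, which pins down the prey's mix.
  the predator's expected payoff from hunt Forest: q·1 + (1−q)·(-3) = 4q - 3
  the predator's expected payoff from hunt Meadow: q·(-1) + (1−q)·2 = -3q + 2
  4q - 3 = -3q + 2  ⇒  7q = 5  ⇒  q = 5/7.
The value is the predator's expected payoff against this mix (using hunt Forest): (5/7)·1 + (2/7)·(-3) = -1/7.

v = -1/7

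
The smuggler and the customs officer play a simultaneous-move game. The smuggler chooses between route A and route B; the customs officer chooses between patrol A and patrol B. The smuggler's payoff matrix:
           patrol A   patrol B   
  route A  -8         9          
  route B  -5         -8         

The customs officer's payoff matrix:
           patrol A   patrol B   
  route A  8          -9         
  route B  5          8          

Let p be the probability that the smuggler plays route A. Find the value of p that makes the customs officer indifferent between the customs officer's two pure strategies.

p = 3/20

The customs officer's indifference between patrol A and patrol B determines the smuggler's mixing probability p:
  the customs officer's payoff to patrol A: p·8 + (1−p)·5 = 3p + 5
  the customs officer's payoff to patrol B: p·(-9) + (1−p)·8 = -17p + 8
  3p + 5 = -17p + 8  ⇒  20p = 3  ⇒  p = 3/20.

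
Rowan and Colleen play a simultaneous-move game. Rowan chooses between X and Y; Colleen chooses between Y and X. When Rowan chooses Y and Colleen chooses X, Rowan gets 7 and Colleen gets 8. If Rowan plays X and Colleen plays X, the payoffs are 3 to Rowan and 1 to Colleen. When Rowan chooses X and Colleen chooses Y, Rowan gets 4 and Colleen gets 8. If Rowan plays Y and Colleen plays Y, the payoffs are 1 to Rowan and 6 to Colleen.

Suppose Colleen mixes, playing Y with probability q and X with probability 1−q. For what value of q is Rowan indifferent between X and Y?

Set Rowan's expected payoff from X equal to that from Y:
  Rowan's expected payoff from X: q·4 + (1−q)·3 = q + 3
  Rowan's expected payoff from Y: q·1 + (1−q)·7 = -6q + 7
  q + 3 = -6q + 7  ⇒  7q = 4  ⇒  q = 4/7.

q = 4/7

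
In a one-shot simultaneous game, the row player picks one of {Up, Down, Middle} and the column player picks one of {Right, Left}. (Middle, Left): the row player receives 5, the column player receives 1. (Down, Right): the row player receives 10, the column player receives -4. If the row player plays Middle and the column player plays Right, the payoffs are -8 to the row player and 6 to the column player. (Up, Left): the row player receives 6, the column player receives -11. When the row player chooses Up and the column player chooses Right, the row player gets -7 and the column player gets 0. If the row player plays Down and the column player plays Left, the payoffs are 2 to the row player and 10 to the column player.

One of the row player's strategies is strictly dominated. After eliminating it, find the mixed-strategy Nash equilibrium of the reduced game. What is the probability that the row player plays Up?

The row player's strategy Middle is strictly dominated by Up: -7 > -8 and 6 > 5. Eliminate Middle.
For the column player to be willing to mix, the column player must be indifferent between Right and Left, which pins down the row player's mix.
  the column player's expected payoff from Right: p·0 + (1−p)·(-4) = 4p - 4
  the column player's expected payoff from Left: p·(-11) + (1−p)·10 = -21p + 10
  4p - 4 = -21p + 10  ⇒  25p = 14  ⇒  p = 14/25.

p = 14/25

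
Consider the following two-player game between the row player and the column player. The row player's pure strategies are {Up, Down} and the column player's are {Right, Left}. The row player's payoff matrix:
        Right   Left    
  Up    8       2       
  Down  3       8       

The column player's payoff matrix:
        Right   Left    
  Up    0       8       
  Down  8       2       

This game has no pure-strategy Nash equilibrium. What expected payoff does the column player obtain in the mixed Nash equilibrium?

The row player's mix must leave the column player indifferent between Right and Left.
  the column player's payoff to Right: p·0 + (1−p)·8 = -8p + 8
  the column player's payoff to Left: p·8 + (1−p)·2 = 6p + 2
  -8p + 8 = 6p + 2  ⇒  -14p = -6  ⇒  p = 3/7.
At equilibrium the column player is indifferent across columns, so the column player's payoff equals the payoff from Right: (3/7)·0 + (4/7)·8 = 32/7.

32/7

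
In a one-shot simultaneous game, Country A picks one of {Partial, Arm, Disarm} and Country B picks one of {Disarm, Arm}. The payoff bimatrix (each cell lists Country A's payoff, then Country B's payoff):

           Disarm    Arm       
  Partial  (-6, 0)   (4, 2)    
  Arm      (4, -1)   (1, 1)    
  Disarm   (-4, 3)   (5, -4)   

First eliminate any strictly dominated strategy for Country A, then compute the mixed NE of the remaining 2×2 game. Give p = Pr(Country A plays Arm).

p = 7/9

Country A's strategy Partial is strictly dominated by Disarm: -4 > -6 and 5 > 4. Eliminate Partial.
Set Country B's expected payoff from Disarm equal to that from Arm:
  Country B's expected payoff from Disarm: p·(-1) + (1−p)·3 = -4p + 3
  Country B's expected payoff from Arm: p·1 + (1−p)·(-4) = 5p - 4
  -4p + 3 = 5p - 4  ⇒  -9p = -7  ⇒  p = 7/9.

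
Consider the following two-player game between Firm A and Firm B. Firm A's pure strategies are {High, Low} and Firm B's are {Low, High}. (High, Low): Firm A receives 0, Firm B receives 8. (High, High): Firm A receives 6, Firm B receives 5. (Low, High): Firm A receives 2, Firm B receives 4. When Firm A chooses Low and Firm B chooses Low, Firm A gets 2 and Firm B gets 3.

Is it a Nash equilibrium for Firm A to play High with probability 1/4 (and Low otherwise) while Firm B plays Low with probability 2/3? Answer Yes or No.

Yes

Check Firm B's indifference given Firm A's mix p = 1/4:
  payoff from Low = 17/4; payoff from High = 17/4 — equal.
Check Firm A's indifference given Firm B's mix q = 2/3:
  payoff from High = 2; payoff from Low = 2 — equal.
Both players are indifferent, so neither can profitably deviate.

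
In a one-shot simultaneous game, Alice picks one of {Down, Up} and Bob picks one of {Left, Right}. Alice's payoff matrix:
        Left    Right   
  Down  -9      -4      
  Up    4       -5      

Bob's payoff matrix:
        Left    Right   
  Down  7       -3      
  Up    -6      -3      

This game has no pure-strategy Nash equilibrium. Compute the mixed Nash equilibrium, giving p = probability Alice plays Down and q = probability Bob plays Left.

Set Bob's expected payoff from Left equal to that from Right:
  Bob's payoff from Left: p·7 + (1−p)·(-6) = 13p - 6
  Bob's payoff from Right: p·(-3) + (1−p)·(-3) = -3
  13p - 6 = -3  ⇒  13p = 3  ⇒  p = 3/13.
Bob's mix must leave Alice indifferent between Down and Up.
  Alice's payoff from Down: q·(-9) + (1−q)·(-4) = -5q - 4
  Alice's payoff from Up: q·4 + (1−q)·(-5) = 9q - 5
  -5q - 4 = 9q - 5  ⇒  -14q = -1  ⇒  q = 1/14.

p = 3/13, q = 1/14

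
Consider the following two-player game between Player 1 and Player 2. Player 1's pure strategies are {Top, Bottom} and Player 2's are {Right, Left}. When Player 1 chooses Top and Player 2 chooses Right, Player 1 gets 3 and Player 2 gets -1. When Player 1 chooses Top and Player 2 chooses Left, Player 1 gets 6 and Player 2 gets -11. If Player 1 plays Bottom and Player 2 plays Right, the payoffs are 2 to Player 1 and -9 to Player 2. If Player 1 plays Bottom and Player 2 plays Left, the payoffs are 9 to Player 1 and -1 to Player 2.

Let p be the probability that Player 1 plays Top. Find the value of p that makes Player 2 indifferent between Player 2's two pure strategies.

p = 4/9

Player 1's mix must leave Player 2 indifferent between Right and Left.
  Player 2's expected payoff from Right: p·(-1) + (1−p)·(-9) = 8p - 9
  Player 2's expected payoff from Left: p·(-11) + (1−p)·(-1) = -10p - 1
  8p - 9 = -10p - 1  ⇒  18p = 8  ⇒  p = 4/9.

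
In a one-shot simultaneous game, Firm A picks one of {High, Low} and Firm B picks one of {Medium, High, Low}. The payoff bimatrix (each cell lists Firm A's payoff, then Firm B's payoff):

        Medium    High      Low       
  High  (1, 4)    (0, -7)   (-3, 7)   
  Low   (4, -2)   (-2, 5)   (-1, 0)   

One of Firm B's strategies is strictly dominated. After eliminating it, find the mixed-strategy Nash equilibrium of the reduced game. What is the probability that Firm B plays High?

q = 1/2

Firm B's strategy Medium is strictly dominated by Low: 7 > 4 and 0 > -2. Eliminate Medium.
In a mixed equilibrium Firm A is indifferent between High and Low; this condition fixes q.
  Firm A's expected payoff from High: q·0 + (1−q)·(-3) = 3q - 3
  Firm A's expected payoff from Low: q·(-2) + (1−q)·(-1) = -q - 1
  3q - 3 = -q - 1  ⇒  4q = 2  ⇒  q = 1/2.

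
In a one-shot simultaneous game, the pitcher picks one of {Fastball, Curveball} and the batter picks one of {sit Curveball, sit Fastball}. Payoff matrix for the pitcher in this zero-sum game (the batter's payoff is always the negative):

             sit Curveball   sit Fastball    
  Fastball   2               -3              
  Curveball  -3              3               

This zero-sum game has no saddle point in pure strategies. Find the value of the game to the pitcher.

v = -3/11

The pitcher's indifference between Fastball and Curveball determines the batter's mixing probability q:
  the pitcher's payoff to Fastball: q·2 + (1−q)·(-3) = 5q - 3
  the pitcher's payoff to Curveball: q·(-3) + (1−q)·3 = -6q + 3
  5q - 3 = -6q + 3  ⇒  11q = 6  ⇒  q = 6/11.
The value is the pitcher's expected payoff against this mix (using Fastball): (6/11)·2 + (5/11)·(-3) = -3/11.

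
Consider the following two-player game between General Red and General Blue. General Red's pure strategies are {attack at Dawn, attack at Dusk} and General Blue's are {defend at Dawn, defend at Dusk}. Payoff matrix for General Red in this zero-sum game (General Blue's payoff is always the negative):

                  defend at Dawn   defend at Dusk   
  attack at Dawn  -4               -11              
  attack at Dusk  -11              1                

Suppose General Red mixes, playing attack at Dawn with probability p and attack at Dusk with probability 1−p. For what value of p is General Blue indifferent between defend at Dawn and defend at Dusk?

p = 12/19

Set General Blue's expected payoff from defend at Dawn equal to that from defend at Dusk:
  General Blue's payoff to defend at Dawn: p·4 + (1−p)·11 = -7p + 11
  General Blue's payoff to defend at Dusk: p·11 + (1−p)·(-1) = 12p - 1
  -7p + 11 = 12p - 1  ⇒  -19p = -12  ⇒  p = 12/19.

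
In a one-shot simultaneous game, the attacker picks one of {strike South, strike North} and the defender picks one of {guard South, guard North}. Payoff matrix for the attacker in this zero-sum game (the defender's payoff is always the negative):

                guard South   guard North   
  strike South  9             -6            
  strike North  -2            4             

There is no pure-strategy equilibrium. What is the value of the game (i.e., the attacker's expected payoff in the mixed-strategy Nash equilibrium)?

v = 8/7

For the attacker to be willing to mix, the attacker must be indifferent between strike South and strike North, which pins down the defender's mix.
  the attacker's expected payoff from strike South: q·9 + (1−q)·(-6) = 15q - 6
  the attacker's expected payoff from strike North: q·(-2) + (1−q)·4 = -6q + 4
  15q - 6 = -6q + 4  ⇒  21q = 10  ⇒  q = 10/21.
The value is the attacker's expected payoff against this mix (using strike South): (10/21)·9 + (11/21)·(-6) = 8/7.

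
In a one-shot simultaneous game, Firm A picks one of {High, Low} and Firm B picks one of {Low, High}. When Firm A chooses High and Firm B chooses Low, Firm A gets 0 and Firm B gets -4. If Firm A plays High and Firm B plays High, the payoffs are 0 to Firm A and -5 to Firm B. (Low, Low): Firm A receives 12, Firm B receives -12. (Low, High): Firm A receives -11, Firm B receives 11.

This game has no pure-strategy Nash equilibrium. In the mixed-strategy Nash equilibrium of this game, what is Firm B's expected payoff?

Firm B's indifference between Low and High determines Firm A's mixing probability p:
  Firm B's expected payoff from Low: p·(-4) + (1−p)·(-12) = 8p - 12
  Firm B's expected payoff from High: p·(-5) + (1−p)·11 = -16p + 11
  8p - 12 = -16p + 11  ⇒  24p = 23  ⇒  p = 23/24.
At equilibrium Firm B is indifferent across columns, so Firm B's payoff equals the payoff from Low: (23/24)·(-4) + (1/24)·(-12) = -13/3.

-13/3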